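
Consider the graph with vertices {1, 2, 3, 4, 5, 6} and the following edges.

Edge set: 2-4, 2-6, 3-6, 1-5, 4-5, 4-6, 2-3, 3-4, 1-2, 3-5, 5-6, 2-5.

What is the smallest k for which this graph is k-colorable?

2, 3, 4, 5, 6 are pairwise adjacent (a clique of size 5), so at least 5 colors are needed.
One proper 5-coloring: 1=green, 2=blue, 3=green, 4=yellow, 5=red, 6=purple. No two adjacent vertices share a color.

5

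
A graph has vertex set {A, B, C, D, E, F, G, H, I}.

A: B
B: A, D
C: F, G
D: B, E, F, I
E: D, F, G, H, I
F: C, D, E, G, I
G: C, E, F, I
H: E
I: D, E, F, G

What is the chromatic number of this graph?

E, F, G, I are pairwise adjacent (a clique of size 4), so at least 4 colors are needed.
4 colors suffice: color 1 → {B, F, H}; color 2 → {A, C, E}; color 3 → {D, G}; color 4 → {I}. Every edge joins two different colors.

4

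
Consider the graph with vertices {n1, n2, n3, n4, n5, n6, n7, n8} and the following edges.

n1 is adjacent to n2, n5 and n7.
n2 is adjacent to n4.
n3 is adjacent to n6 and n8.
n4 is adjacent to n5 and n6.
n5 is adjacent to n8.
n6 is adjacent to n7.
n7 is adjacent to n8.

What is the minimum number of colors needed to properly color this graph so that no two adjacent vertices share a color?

The cycle n4-n6-n3-n8-n5-n4 has odd length 5, so it cannot be 2-colored; at least 3 colors are needed.
A valid assignment using 3 colors: n1=1, n2=3, n3=2, n4=2, n5=3, n6=1, n7=2, n8=1. No two adjacent vertices share a color.

3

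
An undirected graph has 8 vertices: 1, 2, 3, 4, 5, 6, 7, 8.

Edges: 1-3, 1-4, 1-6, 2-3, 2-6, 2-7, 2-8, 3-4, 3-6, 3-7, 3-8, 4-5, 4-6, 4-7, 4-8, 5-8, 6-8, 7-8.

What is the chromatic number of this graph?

1, 3, 4, 6 are pairwise adjacent (a clique of size 4), so at least 4 colors are needed.
4 colors suffice: 1=green, 2=red, 3=blue, 4=red, 5=blue, 6=yellow, 7=yellow, 8=green. No two adjacent vertices share a color.

4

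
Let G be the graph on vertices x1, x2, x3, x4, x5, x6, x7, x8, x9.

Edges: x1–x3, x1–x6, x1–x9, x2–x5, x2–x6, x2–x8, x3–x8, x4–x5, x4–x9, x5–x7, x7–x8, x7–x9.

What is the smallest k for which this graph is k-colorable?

The cycle x3-x1-x9-x7-x8-x3 has odd length 5, so it cannot be 2-colored; at least 3 colors are needed.
One proper 3-coloring: x1=2, x2=2, x3=3, x4=2, x5=1, x6=1, x7=2, x8=1, x9=1. No two adjacent vertices share a color.

3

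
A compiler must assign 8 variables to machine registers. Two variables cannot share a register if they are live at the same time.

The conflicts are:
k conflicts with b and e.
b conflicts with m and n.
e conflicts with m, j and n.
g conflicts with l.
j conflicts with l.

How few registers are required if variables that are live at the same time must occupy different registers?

2

j and l conflict, so at least 2 registers are needed.
2 registers suffice: register 1 → {b, e, l}; register 2 → {k, m, g, j, n}. Every pair that conflicts lands in different registers.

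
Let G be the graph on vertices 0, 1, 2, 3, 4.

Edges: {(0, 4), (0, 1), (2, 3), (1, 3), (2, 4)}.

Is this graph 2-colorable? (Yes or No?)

No

The cycle 2-4-0-1-3-2 has odd length 5, so it cannot be 2-colored; at least 3 colors are needed.
So 2 colors are not enough.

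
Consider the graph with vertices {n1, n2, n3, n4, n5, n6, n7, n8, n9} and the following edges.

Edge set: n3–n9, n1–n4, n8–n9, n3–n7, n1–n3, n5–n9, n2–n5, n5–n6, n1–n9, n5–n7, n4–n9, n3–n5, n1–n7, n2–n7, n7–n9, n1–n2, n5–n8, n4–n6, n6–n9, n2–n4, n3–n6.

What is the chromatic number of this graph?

n3, n5, n7, n9 are pairwise adjacent (a clique of size 4), so at least 4 colors are needed.
4 colors suffice: color 1 → {n2, n9}; color 2 → {n1, n5}; color 3 → {n3, n4, n8}; color 4 → {n6, n7}. Each edge has distinct colors on its endpoints.

4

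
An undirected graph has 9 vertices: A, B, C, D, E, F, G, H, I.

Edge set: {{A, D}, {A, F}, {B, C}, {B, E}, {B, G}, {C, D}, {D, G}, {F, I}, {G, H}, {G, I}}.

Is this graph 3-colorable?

The chromatic number is 3. The cycle A-F-I-G-D-A has odd length 5, so it cannot be 2-colored; at least 3 colors are needed.
3 colors suffice: color 1 → {C, E, F, G}; color 2 → {B, D, H, I}; color 3 → {A}.
That is already a proper 3-coloring.

Yes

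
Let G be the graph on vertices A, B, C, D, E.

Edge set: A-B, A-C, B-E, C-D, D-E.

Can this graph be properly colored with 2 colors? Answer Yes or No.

The cycle A-C-D-E-B-A has odd length 5, so it cannot be 2-colored; at least 3 colors are needed.
So 2 colors are not enough.

No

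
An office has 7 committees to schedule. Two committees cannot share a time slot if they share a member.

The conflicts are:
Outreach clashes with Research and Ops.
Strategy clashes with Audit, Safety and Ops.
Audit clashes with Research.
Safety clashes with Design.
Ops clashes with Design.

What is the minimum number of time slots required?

The cycle Strategy-Audit-Research-Outreach-Ops-Strategy has odd length 5, so it cannot be 2-colored; at least 3 time slots are needed.
A valid assignment using 3 time slots: Outreach=2, Strategy=2, Audit=3, Research=1, Safety=1, Ops=1, Design=2. Every pair that conflicts lands in different time slots.

3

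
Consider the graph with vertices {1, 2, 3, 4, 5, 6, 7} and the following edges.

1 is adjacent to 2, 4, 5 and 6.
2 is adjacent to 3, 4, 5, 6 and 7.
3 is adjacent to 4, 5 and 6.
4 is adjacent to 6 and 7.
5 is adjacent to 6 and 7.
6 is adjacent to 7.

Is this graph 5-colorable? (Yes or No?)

The chromatic number is 4. 2, 5, 6, 7 are mutually adjacent (a clique of size 4), so at least 4 colors are needed.
4 colors suffice: color a → {2}; color b → {6}; color c → {4, 5}; color d → {1, 3, 7}.
Since 5 ≥ 4, a proper 5-coloring certainly exists.

Yes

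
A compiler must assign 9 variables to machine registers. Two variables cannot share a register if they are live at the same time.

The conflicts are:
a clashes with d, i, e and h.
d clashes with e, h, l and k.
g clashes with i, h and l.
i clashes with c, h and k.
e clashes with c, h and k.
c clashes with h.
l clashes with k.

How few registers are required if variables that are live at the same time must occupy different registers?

4

a, d, e, h all conflict with each other, so at least 4 registers are needed.
Using 4 registers: a=4, d=3, g=3, i=2, e=2, c=3, h=1, l=2, k=1. No two conflicting variables share a register.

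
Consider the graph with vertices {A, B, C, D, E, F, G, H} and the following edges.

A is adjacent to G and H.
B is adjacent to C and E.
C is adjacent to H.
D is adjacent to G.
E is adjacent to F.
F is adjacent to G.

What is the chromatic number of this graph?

3

The cycle C-B-E-F-G-A-H-C has odd length 7, so it cannot be 2-colored; at least 3 colors are needed.
3 colors suffice: color 1 → {C, E, G}; color 2 → {A, B, D, F}; color 3 → {H}. Every edge joins two different colors.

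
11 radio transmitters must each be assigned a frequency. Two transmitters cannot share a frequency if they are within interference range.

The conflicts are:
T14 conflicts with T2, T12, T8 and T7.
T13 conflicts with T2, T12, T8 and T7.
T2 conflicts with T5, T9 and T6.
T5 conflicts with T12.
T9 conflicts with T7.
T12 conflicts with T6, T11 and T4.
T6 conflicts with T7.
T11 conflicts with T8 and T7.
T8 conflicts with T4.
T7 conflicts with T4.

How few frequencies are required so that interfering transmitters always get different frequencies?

2

T13 and T7 conflict, so at least 2 frequencies are needed.
2 frequencies suffice: T14=2, T13=2, T2=1, T5=2, T9=2, T12=1, T6=2, T11=2, T8=1, T7=1, T4=2. No two conflicting transmitters share a frequency.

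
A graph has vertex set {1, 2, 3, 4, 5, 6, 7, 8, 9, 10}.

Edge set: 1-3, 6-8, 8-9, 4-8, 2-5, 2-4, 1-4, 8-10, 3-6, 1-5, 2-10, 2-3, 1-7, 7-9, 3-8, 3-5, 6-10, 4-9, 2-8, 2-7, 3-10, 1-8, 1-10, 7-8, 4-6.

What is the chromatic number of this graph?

2, 3, 8, 10 are pairwise adjacent (a clique of size 4), so at least 4 colors are needed.
4 colors suffice: color red → {5, 8}; color blue → {1, 2, 6, 9}; color green → {3, 4, 7}; color yellow → {10}. Each edge has distinct colors on its endpoints.

4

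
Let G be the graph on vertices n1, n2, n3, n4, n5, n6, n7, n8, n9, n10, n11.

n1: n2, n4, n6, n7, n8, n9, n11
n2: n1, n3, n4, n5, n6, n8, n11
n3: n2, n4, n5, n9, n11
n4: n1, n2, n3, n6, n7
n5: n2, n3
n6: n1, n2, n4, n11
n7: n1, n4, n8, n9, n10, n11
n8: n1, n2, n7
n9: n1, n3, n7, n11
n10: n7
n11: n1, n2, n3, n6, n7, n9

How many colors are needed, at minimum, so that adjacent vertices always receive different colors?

4

n1, n7, n9, n11 form a clique, so at least 4 colors are needed.
4 colors suffice: n1=2, n2=1, n3=2, n4=3, n5=3, n6=4, n7=1, n8=3, n9=4, n10=2, n11=3. Each edge has distinct colors on its endpoints.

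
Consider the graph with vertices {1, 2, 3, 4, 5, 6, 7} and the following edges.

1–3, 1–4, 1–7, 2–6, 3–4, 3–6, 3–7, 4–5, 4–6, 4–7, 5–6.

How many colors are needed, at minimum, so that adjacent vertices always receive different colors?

1, 3, 4, 7 form a clique, so at least 4 colors are needed.
A valid assignment using 4 colors: 1=b, 2=a, 3=c, 4=a, 5=c, 6=b, 7=d. No two adjacent vertices share a color.

4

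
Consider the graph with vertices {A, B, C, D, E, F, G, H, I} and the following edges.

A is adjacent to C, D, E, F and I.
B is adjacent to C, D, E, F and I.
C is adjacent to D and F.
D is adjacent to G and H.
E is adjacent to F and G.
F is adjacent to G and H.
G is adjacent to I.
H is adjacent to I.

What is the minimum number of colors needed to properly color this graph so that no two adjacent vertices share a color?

3

A, C, F are mutually adjacent, so at least 3 colors are needed.
3 colors suffice: color 1 → {D, F, I}; color 2 → {A, B, G, H}; color 3 → {C, E}. Every edge joins two different colors.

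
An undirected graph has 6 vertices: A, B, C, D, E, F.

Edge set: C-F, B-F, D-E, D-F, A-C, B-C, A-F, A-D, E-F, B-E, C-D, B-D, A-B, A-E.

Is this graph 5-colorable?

Yes

The chromatic number is 5. A, B, D, E, F form a clique, so at least 5 colors are needed.
5 colors suffice: color 1 → {A}; color 2 → {B}; color 3 → {D}; color 4 → {F}; color 5 → {C, E}.
That is already a proper 5-coloring.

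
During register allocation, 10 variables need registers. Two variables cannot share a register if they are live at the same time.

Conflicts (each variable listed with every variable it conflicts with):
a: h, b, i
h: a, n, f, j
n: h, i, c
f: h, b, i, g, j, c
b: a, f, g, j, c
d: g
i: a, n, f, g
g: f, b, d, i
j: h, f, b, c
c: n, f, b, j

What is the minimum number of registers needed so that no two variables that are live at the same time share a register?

4

f, b, j, c are mutually in conflict, so at least 4 registers are needed.
A valid assignment using 4 registers: a=1, h=2, n=1, f=1, b=2, d=1, i=2, g=3, j=3, c=4. No two conflicting variables share a register.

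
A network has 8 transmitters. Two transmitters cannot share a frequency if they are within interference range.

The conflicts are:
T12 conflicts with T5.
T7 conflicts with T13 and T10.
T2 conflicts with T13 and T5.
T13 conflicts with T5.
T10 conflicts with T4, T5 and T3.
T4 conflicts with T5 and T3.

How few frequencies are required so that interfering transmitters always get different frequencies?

T10, T4, T5 are mutually in conflict, so at least 3 frequencies are needed.
3 frequencies suffice: frequency 1 → {T7, T5, T3}; frequency 2 → {T12, T13, T10}; frequency 3 → {T2, T4}. No two conflicting transmitters share a frequency.

3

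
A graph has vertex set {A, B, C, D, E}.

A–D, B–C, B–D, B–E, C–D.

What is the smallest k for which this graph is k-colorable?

B, C, D form a triangle, so at least 3 colors are needed.
3 colors suffice: color 1 → {D, E}; color 2 → {A, B}; color 3 → {C}. No two adjacent vertices share a color.

3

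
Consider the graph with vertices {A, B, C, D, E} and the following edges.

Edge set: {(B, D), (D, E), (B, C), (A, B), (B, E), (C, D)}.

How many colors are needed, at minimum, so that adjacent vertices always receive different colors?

B, C, D are pairwise adjacent, so at least 3 colors are needed.
3 colors suffice: color 1 → {B}; color 2 → {A, D}; color 3 → {C, E}. Each edge has distinct colors on its endpoints.

3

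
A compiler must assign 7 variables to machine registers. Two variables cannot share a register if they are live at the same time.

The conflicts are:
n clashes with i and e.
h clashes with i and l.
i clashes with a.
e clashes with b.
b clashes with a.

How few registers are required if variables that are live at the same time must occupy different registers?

3

The cycle i-n-e-b-a-i has odd length 5, so it cannot be 2-colored; at least 3 registers are needed.
A valid assignment using 3 registers: n=2, h=2, i=1, l=1, e=1, b=3, a=2. Each listed conflict is separated.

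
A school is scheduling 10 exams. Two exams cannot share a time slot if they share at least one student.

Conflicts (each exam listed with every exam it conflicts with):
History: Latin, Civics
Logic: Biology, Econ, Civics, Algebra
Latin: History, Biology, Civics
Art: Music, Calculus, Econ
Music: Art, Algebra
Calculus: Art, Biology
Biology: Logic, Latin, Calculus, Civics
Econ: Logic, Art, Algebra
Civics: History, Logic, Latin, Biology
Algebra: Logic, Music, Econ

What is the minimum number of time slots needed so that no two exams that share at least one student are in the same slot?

3

Logic, Econ, Algebra are mutually in conflict, so at least 3 time slots are needed.
A valid assignment using 3 time slots: History=3, Logic=1, Latin=1, Art=1, Music=2, Calculus=2, Biology=3, Econ=2, Civics=2, Algebra=3. Each listed conflict is separated.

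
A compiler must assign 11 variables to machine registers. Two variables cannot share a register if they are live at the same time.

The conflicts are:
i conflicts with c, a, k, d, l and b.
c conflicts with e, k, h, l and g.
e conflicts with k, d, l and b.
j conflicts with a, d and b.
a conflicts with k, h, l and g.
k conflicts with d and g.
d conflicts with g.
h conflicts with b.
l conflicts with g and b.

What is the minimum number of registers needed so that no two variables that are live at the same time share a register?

3

i, a, k are mutually in conflict, so at least 3 registers are needed.
A valid assignment using 3 registers: i=2, c=1, e=2, j=2, a=1, k=3, d=1, h=2, l=3, g=2, b=1. No two conflicting variables share a register.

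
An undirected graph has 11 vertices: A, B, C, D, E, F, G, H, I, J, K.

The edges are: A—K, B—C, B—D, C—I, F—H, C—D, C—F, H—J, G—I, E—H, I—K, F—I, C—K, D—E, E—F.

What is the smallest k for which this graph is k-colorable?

E, F, H are pairwise adjacent, so at least 3 colors are needed.
A valid assignment using 3 colors: A=red, B=green, C=red, D=blue, E=red, F=blue, G=red, H=green, I=green, J=red, K=blue. Each edge has distinct colors on its endpoints.

3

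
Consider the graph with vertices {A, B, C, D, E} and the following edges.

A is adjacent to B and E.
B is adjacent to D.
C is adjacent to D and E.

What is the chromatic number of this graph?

The cycle C-E-A-B-D-C has odd length 5, so it cannot be 2-colored; at least 3 colors are needed.
3 colors suffice: A=red, B=green, C=red, D=blue, E=blue. Each edge has distinct colors on its endpoints.

3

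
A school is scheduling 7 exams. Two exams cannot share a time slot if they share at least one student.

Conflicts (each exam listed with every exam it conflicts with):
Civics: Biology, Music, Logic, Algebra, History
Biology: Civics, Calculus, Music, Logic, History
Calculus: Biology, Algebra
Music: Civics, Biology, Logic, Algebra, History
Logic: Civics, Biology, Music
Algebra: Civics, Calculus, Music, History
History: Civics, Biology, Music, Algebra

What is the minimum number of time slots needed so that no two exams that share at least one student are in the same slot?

4

Civics, Biology, Music, Logic are mutually in conflict, so at least 4 time slots are needed.
A valid assignment using 4 time slots: Civics=2, Biology=3, Calculus=1, Music=1, Logic=4, Algebra=3, History=4. No two conflicting exams share a time slot.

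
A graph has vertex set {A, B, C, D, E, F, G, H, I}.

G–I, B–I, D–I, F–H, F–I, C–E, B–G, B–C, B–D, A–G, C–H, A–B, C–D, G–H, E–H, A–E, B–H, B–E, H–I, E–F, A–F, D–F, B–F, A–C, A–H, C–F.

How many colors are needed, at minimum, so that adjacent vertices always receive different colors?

A, B, C, E, F, H are pairwise adjacent (a clique of size 6), so at least 6 colors are needed.
6 colors suffice: color 1 → {B}; color 2 → {F, G}; color 3 → {D, H}; color 4 → {C, I}; color 5 → {A}; color 6 → {E}. Each edge has distinct colors on its endpoints.

6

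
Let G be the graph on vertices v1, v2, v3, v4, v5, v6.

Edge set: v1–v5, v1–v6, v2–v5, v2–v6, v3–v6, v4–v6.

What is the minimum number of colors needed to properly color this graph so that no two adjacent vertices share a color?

v3 and v6 are adjacent, so at least 2 colors are needed.
One proper 2-coloring: v1=2, v2=2, v3=2, v4=2, v5=1, v6=1. No two adjacent vertices share a color.

2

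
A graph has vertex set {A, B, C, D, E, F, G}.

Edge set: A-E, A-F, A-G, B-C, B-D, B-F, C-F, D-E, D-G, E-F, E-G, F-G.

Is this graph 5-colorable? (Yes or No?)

The chromatic number is 4. A, E, F, G form a clique, so at least 4 colors are needed.
4 colors suffice: color red → {D, F}; color blue → {B, G}; color green → {C, E}; color yellow → {A}.
Since 5 ≥ 4, a proper 5-coloring certainly exists.

Yes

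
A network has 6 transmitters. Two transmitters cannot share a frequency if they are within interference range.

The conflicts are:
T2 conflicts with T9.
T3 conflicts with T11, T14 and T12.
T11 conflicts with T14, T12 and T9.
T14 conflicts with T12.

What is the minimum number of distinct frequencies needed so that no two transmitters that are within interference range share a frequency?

4

T3, T11, T14, T12 pairwise conflict, so at least 4 frequencies are needed.
Using 4 frequencies: T2=1, T3=2, T11=1, T14=4, T12=3, T9=2. Every pair that conflicts lands in different frequencies.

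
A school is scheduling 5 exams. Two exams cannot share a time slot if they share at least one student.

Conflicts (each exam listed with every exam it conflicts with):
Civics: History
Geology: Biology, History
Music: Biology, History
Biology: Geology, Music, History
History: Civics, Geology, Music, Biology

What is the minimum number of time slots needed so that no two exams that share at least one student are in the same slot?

Geology, Biology, History all conflict with each other, so at least 3 time slots are needed.
Using 3 time slots: Civics=2, Geology=3, Music=3, Biology=2, History=1. No two conflicting exams share a time slot.

3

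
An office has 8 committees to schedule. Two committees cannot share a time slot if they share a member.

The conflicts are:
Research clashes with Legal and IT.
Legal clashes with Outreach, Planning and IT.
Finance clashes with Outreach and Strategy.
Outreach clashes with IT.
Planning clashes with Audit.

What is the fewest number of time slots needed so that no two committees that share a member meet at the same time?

Legal, Outreach, IT are mutually in conflict, so at least 3 time slots are needed.
Using 3 time slots: Research=2, Legal=1, Finance=1, Outreach=2, Strategy=2, Planning=2, Audit=1, IT=3. Each listed conflict is separated.

3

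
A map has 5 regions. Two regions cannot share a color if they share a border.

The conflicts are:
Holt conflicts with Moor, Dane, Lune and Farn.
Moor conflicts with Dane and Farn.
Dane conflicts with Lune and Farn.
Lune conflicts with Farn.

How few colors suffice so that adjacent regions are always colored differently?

4

Holt, Dane, Lune, Farn all conflict with each other, so at least 4 colors are needed.
A valid assignment using 4 colors: Holt=3, Moor=4, Dane=2, Lune=4, Farn=1. No two conflicting regions share a color.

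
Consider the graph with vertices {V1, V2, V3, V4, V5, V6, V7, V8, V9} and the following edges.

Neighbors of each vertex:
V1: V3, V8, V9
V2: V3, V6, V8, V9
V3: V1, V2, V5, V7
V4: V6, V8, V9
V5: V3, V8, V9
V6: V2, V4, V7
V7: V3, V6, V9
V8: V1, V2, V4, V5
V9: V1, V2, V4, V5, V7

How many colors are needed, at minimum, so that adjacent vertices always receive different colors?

2

V1 and V3 are adjacent, so at least 2 colors are needed.
2 colors suffice: color 1 → {V3, V6, V8, V9}; color 2 → {V1, V2, V4, V5, V7}. Every edge joins two different colors.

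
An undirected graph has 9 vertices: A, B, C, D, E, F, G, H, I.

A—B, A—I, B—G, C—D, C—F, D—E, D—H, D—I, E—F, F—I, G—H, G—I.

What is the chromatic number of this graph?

2

D and E are adjacent, so at least 2 colors are needed.
One proper 2-coloring: A=1, B=2, C=2, D=1, E=2, F=1, G=1, H=2, I=2. Every edge joins two different colors.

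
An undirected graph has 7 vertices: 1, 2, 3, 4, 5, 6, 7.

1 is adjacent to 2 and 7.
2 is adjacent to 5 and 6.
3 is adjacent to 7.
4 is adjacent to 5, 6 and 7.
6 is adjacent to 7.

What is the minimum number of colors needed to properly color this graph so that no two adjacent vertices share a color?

3

4, 6, 7 form a triangle, so at least 3 colors are needed.
A valid assignment using 3 colors: 1=blue, 2=red, 3=blue, 4=green, 5=blue, 6=blue, 7=red. No two adjacent vertices share a color.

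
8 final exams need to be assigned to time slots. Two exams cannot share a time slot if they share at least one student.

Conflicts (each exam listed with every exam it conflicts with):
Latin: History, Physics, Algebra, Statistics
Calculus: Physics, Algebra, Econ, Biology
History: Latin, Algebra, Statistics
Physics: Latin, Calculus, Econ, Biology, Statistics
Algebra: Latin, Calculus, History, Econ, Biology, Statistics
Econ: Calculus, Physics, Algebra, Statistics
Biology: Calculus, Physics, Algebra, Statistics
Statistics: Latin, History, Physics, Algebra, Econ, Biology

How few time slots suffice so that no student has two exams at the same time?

4

Latin, History, Algebra, Statistics are mutually in conflict, so at least 4 time slots are needed.
Using 4 time slots: Latin=3, Calculus=2, History=4, Physics=1, Algebra=1, Econ=3, Biology=3, Statistics=2. Each listed conflict is separated.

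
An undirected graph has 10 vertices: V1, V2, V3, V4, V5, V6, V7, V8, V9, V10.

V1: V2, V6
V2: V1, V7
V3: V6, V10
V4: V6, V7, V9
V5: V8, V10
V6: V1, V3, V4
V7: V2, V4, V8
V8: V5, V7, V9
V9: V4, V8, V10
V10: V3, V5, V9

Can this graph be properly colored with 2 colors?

The cycle V4-V6-V3-V10-V9-V4 has odd length 5, so it cannot be 2-colored; at least 3 colors are needed.
So 2 colors are not enough.

No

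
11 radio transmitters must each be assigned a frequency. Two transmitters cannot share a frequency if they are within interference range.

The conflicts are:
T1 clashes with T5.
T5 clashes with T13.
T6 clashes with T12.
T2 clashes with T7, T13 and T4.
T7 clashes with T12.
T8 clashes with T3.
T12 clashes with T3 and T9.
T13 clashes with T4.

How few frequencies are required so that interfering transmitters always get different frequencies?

3

T2, T13, T4 pairwise conflict, so at least 3 frequencies are needed.
3 frequencies suffice: frequency 1 → {T5, T2, T8, T12}; frequency 2 → {T1, T6, T7, T3, T13, T9}; frequency 3 → {T4}. Every pair that conflicts lands in different frequencies.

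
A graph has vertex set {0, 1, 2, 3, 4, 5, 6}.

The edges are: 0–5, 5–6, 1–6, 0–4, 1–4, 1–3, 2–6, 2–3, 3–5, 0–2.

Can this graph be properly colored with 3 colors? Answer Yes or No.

The chromatic number is 3. The cycle 2-0-4-1-6-2 has odd length 5, so it cannot be 2-colored; at least 3 colors are needed.
3 colors suffice: color a → {0, 3, 6}; color b → {1, 2, 5}; color c → {4}.
That is already a proper 3-coloring.

Yes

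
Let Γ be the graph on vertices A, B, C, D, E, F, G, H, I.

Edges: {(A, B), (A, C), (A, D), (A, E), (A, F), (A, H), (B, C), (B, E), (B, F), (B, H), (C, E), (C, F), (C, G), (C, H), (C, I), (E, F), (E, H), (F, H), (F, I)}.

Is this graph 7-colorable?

The chromatic number is 6. A, B, C, E, F, H are mutually adjacent (a clique of size 6), so at least 6 colors are needed.
6 colors suffice: A=3, B=5, C=1, D=1, E=6, F=2, G=2, H=4, I=3.
Since 7 ≥ 6, a proper 7-coloring certainly exists.

Yes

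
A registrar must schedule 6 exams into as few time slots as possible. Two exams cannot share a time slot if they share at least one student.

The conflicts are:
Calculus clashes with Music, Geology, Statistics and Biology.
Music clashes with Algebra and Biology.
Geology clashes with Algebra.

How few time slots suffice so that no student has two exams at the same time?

3

Calculus, Music, Biology all conflict with each other, so at least 3 time slots are needed.
3 time slots suffice: time slot 1 → {Calculus, Algebra}; time slot 2 → {Music, Geology, Statistics}; time slot 3 → {Biology}. Every pair that conflicts lands in different time slots.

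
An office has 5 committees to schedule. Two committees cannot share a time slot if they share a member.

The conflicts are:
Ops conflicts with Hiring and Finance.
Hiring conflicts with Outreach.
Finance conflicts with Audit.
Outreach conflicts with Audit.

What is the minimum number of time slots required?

3

The cycle Ops-Hiring-Outreach-Audit-Finance-Ops has odd length 5, so it cannot be 2-colored; at least 3 time slots are needed.
A valid assignment using 3 time slots: Ops=1, Hiring=2, Finance=3, Outreach=1, Audit=2. Every pair that conflicts lands in different time slots.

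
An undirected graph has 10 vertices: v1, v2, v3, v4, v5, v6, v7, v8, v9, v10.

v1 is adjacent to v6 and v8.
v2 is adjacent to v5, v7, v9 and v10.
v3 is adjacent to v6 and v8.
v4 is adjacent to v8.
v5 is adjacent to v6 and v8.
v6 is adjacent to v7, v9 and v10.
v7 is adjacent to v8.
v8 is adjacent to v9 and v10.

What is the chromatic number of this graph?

v2 and v9 are adjacent, so at least 2 colors are needed.
A valid assignment using 2 colors: v1=2, v2=1, v3=2, v4=2, v5=2, v6=1, v7=2, v8=1, v9=2, v10=2. No two adjacent vertices share a color.

2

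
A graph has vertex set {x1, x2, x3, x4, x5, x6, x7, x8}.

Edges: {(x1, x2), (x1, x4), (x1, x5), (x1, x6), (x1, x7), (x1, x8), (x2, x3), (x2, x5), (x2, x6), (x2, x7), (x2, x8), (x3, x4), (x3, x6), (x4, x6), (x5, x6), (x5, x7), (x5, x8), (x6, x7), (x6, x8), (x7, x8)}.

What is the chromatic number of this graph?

6

x1, x2, x5, x6, x7, x8 form a clique, so at least 6 colors are needed.
One proper 6-coloring: x1=3, x2=2, x3=3, x4=2, x5=4, x6=1, x7=6, x8=5. Every edge joins two different colors.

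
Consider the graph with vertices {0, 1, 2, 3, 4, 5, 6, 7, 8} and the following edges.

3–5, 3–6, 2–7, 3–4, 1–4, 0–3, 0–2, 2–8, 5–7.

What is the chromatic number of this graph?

3

The cycle 7-5-3-0-2-7 has odd length 5, so it cannot be 2-colored; at least 3 colors are needed.
3 colors suffice: color red → {1, 2, 3}; color blue → {0, 4, 5, 6, 8}; color green → {7}. No two adjacent vertices share a color.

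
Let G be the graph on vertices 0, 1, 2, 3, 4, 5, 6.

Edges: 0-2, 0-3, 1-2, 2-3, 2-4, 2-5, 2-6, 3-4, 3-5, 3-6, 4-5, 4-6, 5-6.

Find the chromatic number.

5

2, 3, 4, 5, 6 are pairwise adjacent (a clique of size 5), so at least 5 colors are needed.
5 colors suffice: 0=c, 1=b, 2=a, 3=b, 4=c, 5=d, 6=e. Every edge joins two different colors.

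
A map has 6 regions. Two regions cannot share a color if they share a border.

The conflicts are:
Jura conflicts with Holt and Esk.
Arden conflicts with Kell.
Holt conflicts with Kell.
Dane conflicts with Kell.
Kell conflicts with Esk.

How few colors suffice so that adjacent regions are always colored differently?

2

Dane and Kell conflict, so at least 2 colors are needed.
2 colors suffice: color 1 → {Jura, Kell}; color 2 → {Arden, Holt, Dane, Esk}. Each listed conflict is separated.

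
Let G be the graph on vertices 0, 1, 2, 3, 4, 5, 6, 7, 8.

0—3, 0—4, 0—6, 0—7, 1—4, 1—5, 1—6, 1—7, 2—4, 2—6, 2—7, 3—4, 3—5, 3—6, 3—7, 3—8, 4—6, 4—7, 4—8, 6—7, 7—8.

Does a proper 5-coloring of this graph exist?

The chromatic number is 5. 0, 3, 4, 6, 7 are pairwise adjacent (a clique of size 5), so at least 5 colors are needed.
5 colors suffice: color a → {4, 5}; color b → {7}; color c → {6, 8}; color d → {1, 2, 3}; color e → {0}.
That is already a proper 5-coloring.

Yes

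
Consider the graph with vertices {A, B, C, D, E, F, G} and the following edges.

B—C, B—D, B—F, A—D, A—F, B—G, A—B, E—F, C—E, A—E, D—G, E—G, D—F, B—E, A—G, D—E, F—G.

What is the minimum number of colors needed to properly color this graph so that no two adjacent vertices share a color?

6

A, B, D, E, F, G form a clique, so at least 6 colors are needed.
A valid assignment using 6 colors: A=6, B=2, C=3, D=4, E=1, F=3, G=5. No two adjacent vertices share a color.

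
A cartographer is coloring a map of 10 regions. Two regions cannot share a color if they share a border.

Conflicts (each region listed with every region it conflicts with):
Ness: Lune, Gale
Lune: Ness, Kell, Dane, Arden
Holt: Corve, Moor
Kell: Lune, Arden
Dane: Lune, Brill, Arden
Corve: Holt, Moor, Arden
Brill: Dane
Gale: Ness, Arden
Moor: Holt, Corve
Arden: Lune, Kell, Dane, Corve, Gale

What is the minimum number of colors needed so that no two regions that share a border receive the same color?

Lune, Kell, Arden pairwise conflict, so at least 3 colors are needed.
One proper 3-coloring: Ness=1, Lune=2, Holt=3, Kell=3, Dane=3, Corve=2, Brill=1, Gale=2, Moor=1, Arden=1. Each listed conflict is separated.

3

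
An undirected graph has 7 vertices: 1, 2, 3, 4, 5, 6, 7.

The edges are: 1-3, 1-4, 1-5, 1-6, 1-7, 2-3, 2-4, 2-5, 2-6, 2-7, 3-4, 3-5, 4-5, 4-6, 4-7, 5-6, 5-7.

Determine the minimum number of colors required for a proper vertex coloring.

1, 3, 4, 5 are mutually adjacent (a clique of size 4), so at least 4 colors are needed.
4 colors suffice: color red → {5}; color blue → {4}; color green → {1, 2}; color yellow → {3, 6, 7}. Every edge joins two different colors.

4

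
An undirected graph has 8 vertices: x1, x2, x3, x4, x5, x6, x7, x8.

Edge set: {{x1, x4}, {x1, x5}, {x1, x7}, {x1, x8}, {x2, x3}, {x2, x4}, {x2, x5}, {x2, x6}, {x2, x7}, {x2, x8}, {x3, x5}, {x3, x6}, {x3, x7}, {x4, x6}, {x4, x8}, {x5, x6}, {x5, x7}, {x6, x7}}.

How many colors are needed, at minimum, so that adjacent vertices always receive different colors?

x2, x3, x5, x6, x7 form a clique, so at least 5 colors are needed.
5 colors suffice: color red → {x1, x2}; color blue → {x6, x8}; color green → {x4, x5}; color yellow → {x7}; color purple → {x3}. Each edge has distinct colors on its endpoints.

5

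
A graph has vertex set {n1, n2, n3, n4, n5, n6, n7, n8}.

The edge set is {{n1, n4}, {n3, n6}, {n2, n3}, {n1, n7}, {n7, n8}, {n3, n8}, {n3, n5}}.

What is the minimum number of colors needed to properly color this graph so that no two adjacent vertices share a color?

2

n2 and n3 are adjacent, so at least 2 colors are needed.
One proper 2-coloring: n1=2, n2=2, n3=1, n4=1, n5=2, n6=2, n7=1, n8=2. No two adjacent vertices share a color.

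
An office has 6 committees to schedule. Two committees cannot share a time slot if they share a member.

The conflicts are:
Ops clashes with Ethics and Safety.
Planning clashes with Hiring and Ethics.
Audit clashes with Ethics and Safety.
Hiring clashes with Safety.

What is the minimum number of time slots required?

The cycle Ethics-Ops-Safety-Hiring-Planning-Ethics has odd length 5, so it cannot be 2-colored; at least 3 time slots are needed.
A valid assignment using 3 time slots: Ops=2, Planning=2, Audit=2, Hiring=3, Ethics=1, Safety=1. Every pair that conflicts lands in different time slots.

3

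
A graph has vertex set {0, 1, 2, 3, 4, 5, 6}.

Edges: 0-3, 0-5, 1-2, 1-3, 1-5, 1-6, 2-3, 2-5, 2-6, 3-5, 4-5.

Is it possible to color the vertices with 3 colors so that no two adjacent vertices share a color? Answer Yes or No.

No

1, 2, 3, 5 form a clique, so at least 4 colors are needed.
So 3 colors are not enough.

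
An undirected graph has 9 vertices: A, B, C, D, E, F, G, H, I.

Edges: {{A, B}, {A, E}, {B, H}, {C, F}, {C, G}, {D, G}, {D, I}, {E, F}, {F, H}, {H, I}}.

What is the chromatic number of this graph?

The cycle B-H-F-E-A-B has odd length 5, so it cannot be 2-colored; at least 3 colors are needed.
3 colors suffice: color red → {C, D, E, H}; color blue → {B, F, G, I}; color green → {A}. Every edge joins two different colors.

3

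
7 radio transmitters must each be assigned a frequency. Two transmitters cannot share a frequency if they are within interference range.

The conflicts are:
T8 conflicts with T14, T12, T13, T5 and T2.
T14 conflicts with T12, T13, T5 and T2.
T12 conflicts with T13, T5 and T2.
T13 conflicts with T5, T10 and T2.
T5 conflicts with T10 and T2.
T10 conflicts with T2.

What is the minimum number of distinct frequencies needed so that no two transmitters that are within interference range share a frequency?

T8, T14, T12, T13, T5, T2 all conflict with each other, so at least 6 frequencies are needed.
6 frequencies suffice: T8=4, T14=5, T12=6, T13=3, T5=1, T10=4, T2=2. Every pair that conflicts lands in different frequencies.

6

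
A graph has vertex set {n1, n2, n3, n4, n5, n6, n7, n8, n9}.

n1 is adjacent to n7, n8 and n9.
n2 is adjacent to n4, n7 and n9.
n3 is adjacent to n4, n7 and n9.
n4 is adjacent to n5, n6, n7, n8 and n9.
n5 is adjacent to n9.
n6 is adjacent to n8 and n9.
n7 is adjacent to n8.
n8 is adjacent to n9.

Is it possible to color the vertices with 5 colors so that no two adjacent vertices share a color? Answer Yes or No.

The chromatic number is 4. n4, n6, n8, n9 are mutually adjacent (a clique of size 4), so at least 4 colors are needed.
4 colors suffice: color 1 → {n1, n4}; color 2 → {n7, n9}; color 3 → {n2, n3, n5, n8}; color 4 → {n6}.
Since 5 ≥ 4, a proper 5-coloring certainly exists.

Yes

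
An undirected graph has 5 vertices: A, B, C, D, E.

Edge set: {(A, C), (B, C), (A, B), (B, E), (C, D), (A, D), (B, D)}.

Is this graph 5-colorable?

The chromatic number is 4. A, B, C, D form a clique, so at least 4 colors are needed.
4 colors suffice: A=blue, B=red, C=green, D=yellow, E=blue.
Since 5 ≥ 4, a proper 5-coloring certainly exists.

Yes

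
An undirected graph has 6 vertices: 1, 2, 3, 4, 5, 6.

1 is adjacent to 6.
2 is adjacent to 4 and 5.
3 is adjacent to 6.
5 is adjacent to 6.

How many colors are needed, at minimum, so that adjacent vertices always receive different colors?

1 and 6 are adjacent, so at least 2 colors are needed.
One proper 2-coloring: 1=b, 2=a, 3=b, 4=b, 5=b, 6=a. Each edge has distinct colors on its endpoints.

2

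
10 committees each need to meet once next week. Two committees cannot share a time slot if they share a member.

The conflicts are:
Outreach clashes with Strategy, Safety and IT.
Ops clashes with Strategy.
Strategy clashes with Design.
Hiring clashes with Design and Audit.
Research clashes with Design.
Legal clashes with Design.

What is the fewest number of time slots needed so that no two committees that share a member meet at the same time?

2

Outreach and Strategy conflict, so at least 2 time slots are needed.
2 time slots suffice: time slot 1 → {Outreach, Ops, Design, Audit}; time slot 2 → {Strategy, Safety, Hiring, IT, Research, Legal}. Each listed conflict is separated.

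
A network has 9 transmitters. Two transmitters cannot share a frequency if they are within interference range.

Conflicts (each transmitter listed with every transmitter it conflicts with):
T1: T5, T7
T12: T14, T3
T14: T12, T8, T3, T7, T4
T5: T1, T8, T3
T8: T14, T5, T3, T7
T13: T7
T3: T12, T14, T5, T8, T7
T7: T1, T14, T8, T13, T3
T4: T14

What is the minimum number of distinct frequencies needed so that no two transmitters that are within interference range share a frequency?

T14, T8, T3, T7 all conflict with each other, so at least 4 frequencies are needed.
4 frequencies suffice: frequency 1 → {T12, T5, T7, T4}; frequency 2 → {T1, T13, T3}; frequency 3 → {T14}; frequency 4 → {T8}. Each listed conflict is separated.

4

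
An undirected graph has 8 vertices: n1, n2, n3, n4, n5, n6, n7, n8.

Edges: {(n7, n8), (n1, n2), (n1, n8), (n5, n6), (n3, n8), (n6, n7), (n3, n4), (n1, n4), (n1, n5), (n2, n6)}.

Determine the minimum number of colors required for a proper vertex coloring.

3

The cycle n1-n8-n7-n6-n5-n1 has odd length 5, so it cannot be 2-colored; at least 3 colors are needed.
3 colors suffice: color 1 → {n1, n3, n6}; color 2 → {n2, n4, n5, n8}; color 3 → {n7}. No two adjacent vertices share a color.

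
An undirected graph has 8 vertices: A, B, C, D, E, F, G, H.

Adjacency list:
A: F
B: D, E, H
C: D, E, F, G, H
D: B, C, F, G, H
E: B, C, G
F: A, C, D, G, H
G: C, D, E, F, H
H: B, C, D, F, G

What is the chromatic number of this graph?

C, D, F, G, H are mutually adjacent (a clique of size 5), so at least 5 colors are needed.
5 colors suffice: A=1, B=1, C=5, D=2, E=2, F=4, G=1, H=3. No two adjacent vertices share a color.

5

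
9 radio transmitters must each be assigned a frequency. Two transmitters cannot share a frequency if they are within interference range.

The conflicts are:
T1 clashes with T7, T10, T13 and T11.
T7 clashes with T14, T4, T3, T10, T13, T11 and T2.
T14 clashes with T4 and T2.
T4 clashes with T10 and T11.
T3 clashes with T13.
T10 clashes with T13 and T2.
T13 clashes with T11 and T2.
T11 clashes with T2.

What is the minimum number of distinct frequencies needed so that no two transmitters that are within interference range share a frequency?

4

T7, T13, T11, T2 pairwise conflict, so at least 4 frequencies are needed.
4 frequencies suffice: frequency 1 → {T7}; frequency 2 → {T4, T13}; frequency 3 → {T14, T3, T10, T11}; frequency 4 → {T1, T2}. Every pair that conflicts lands in different frequencies.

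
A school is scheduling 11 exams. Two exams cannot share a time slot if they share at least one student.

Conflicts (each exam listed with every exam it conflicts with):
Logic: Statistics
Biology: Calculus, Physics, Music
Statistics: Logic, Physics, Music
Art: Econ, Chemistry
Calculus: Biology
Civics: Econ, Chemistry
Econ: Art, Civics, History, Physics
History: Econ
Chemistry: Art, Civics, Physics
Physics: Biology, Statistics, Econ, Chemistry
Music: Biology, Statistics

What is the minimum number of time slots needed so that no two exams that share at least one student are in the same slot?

2

Statistics and Music conflict, so at least 2 time slots are needed.
A valid assignment using 2 time slots: Logic=1, Biology=2, Statistics=2, Art=1, Calculus=1, Civics=1, Econ=2, History=1, Chemistry=2, Physics=1, Music=1. Each listed conflict is separated.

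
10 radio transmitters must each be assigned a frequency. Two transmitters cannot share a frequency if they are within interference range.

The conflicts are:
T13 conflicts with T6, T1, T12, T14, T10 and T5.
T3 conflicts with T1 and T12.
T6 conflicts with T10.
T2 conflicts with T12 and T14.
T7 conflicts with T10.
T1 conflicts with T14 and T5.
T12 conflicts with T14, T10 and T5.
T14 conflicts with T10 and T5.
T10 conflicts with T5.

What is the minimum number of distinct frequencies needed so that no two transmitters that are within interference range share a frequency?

5

T13, T12, T14, T10, T5 are mutually in conflict, so at least 5 frequencies are needed.
5 frequencies suffice: frequency 1 → {T6, T7, T1, T12}; frequency 2 → {T3, T2, T10}; frequency 3 → {T14}; frequency 4 → {T13}; frequency 5 → {T5}. Each listed conflict is separated.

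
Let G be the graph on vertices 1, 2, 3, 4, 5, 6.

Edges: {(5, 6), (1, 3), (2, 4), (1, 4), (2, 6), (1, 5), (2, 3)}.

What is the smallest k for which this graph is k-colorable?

The cycle 2-4-1-5-6-2 has odd length 5, so it cannot be 2-colored; at least 3 colors are needed.
3 colors suffice: color a → {1, 2}; color b → {3, 4, 5}; color c → {6}. Each edge has distinct colors on its endpoints.

3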